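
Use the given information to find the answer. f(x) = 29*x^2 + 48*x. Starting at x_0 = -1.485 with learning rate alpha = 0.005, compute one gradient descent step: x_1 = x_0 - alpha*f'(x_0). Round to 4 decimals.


We compute the gradient at x_0 and apply the update.
f'(x) = 58*x + 48
f'(-1.485) = 58*-1.485 + 48 = -38.13
x_1 = -1.485 - 0.005*-38.13 = -1.2944


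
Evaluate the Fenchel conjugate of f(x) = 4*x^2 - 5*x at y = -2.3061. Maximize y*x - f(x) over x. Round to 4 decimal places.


f*(y) = sup_x {y*x - a*x^2 - b*x} = sup_x {(y-b)*x - a*x^2}
FOC: (y - b) - 2a*x = 0 => x* = (y - b)/(2a)
x* = (-2.3061 + 5)/(2*4) = 0.3367
f*(-2.3061) = (y-b)^2/(4a) = (-2.3061 + 5)^2/(4*4)
= 7.2571/16 = 0.4536


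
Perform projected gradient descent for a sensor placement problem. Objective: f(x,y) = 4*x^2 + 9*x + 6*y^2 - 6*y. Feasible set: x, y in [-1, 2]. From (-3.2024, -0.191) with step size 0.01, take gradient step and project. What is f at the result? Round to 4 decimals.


Step 1: Compute gradient at (-3.2024, -0.191).
grad_x = 2*4*-3.2024 + 9 = -16.6192
grad_y = 2*6*-0.191 - 6 = -8.292
Step 2: Gradient step.
x_raw = -3.2024 - 0.01*-16.6192 = -3.0362
y_raw = -0.191 - 0.01*-8.292 = -0.1081
Step 3: Project onto [-1, 2].
x_proj = clip(-3.0362) = -1.0
y_proj = clip(-0.1081) = -0.1081
Step 4: Evaluate f.
f(-1.0, -0.1081) = -4.2814


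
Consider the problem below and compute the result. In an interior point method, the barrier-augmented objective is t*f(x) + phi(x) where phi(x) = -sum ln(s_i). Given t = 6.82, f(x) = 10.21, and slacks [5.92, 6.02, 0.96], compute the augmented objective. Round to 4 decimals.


Step 1: Compute log-barrier.
ln values: [1.7783, 1.7951, -0.0408]
phi = -(1.7783 + 1.7951 - 0.0408) = -3.5326
Step 2: Compute augmented objective.
t*f(x) = 6.82*10.21 = 69.6322
Total = 69.6322 - 3.5326 = 66.0996


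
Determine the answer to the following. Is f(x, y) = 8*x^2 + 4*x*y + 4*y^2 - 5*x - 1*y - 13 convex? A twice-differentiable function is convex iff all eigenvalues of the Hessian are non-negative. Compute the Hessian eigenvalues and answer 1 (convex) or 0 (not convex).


The Hessian of f(x,y) = 8*x^2 + 4*x*y + 4*y^2 - 5*x - 1*y - 13 is:
H = [[16, 4], [4, 8]]
Trace = 16 + 8 = 24
Determinant = 16*8 - (4)^2 = 112
Discriminant = (24)^2 - 4*112 = 128.0
Eigenvalues: lambda_1 = 6.3431, lambda_2 = 17.6569
The function is convex.

1


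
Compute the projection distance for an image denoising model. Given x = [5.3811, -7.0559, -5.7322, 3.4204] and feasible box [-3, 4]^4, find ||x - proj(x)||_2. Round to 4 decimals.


Project each component onto [-3, 4].
clip(5.3811) = 4.0, clip(-7.0559) = -3.0, clip(-5.7322) = -3.0, clip(3.4204) = 3.4204
Projection = [4.0, -3.0, -3.0, 3.4204]
Squared diffs: [1.9074, 16.4503, 7.4649, 0.0]
Distance = sqrt(25.8226) = 5.0816


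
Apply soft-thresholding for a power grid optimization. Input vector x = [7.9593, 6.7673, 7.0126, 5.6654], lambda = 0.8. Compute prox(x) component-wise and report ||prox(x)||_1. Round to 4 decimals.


Soft-thresholding with lambda = 0.8:
prox(7.9593) = sign(7.9593)*max(|7.9593| - 0.8, 0) = 7.1593
prox(6.7673) = sign(6.7673)*max(|6.7673| - 0.8, 0) = 5.9673
prox(7.0126) = sign(7.0126)*max(|7.0126| - 0.8, 0) = 6.2126
prox(5.6654) = sign(5.6654)*max(|5.6654| - 0.8, 0) = 4.8654
prox(x) = [7.1593, 5.9673, 6.2126, 4.8654]
||prox(x)||_1 = 7.1593 + 5.9673 + 6.2126 + 4.8654 = 24.2046


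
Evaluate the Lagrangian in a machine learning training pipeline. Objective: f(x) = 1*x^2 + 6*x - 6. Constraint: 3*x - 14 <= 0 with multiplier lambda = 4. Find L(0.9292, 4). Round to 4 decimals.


Step 1: Evaluate f(x).
f(0.9292) = 1*0.9292^2 + 6*0.9292 - 6 = 0.4386
Step 2: Evaluate g(x).
g(0.9292) = 3*0.9292 - 14 = -11.2124
Step 3: Compute Lagrangian.
L = 0.4386 + 4*-11.2124 = -44.411


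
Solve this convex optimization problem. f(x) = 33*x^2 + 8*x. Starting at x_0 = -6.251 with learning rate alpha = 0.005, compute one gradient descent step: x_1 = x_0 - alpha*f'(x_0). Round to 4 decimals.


We compute the gradient at x_0 and apply the update.
f'(x) = 66*x + 8
f'(-6.251) = 66*-6.251 + 8 = -404.566
x_1 = -6.251 - 0.005*-404.566 = -4.2282


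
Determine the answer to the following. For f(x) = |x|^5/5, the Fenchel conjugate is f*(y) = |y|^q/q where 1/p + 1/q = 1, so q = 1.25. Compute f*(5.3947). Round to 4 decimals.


The conjugate exponent q satisfies 1/p + 1/q = 1.
p = 5, so q = 5/(5 - 1) = 1.25
|y|^q = 5.3947^1.25 = 8.2217
f*(5.3947) = 8.2217 / 1.25 = 6.5773


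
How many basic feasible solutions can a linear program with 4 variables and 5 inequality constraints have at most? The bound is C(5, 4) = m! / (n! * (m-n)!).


Each vertex corresponds to some choice of n active constraints out of m, so the number of vertices is at most C(m, n) = m! / (n!(m-n)!).
m = 5, n = 4
Numerator: 5 * 4 * 3 * 2
Denominator: 4! = 24
C(5, 4) = 5


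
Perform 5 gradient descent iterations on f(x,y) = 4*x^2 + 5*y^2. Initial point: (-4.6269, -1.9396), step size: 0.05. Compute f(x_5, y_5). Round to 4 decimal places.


Gradient descent on f(x,y) = 4*x^2 + 5*y^2.
Starting point: (-4.6269, -1.9396), alpha = 0.05
Step 1: grad_x = 2*4*-4.6269 = -37.0152, grad_y = 2*5*-1.9396 = -19.396
  x_1 = -4.6269 - 0.05*-37.0152 = -2.7761
  y_1 = -1.9396 - 0.05*-19.396 = -0.9698
Step 2: grad_x = 2*4*-2.7761 = -22.2091, grad_y = 2*5*-0.9698 = -9.698
  x_2 = -2.7761 - 0.05*-22.2091 = -1.6657
  y_2 = -0.9698 - 0.05*-9.698 = -0.4849
Step 3: grad_x = 2*4*-1.6657 = -13.3255, grad_y = 2*5*-0.4849 = -4.849
  x_3 = -1.6657 - 0.05*-13.3255 = -0.9994
  y_3 = -0.4849 - 0.05*-4.849 = -0.2425
Step 4: grad_x = 2*4*-0.9994 = -7.9953, grad_y = 2*5*-0.2425 = -2.4245
  x_4 = -0.9994 - 0.05*-7.9953 = -0.5996
  y_4 = -0.2425 - 0.05*-2.4245 = -0.1212
Step 5: grad_x = 2*4*-0.5996 = -4.7972, grad_y = 2*5*-0.1212 = -1.2123
  x_5 = -0.5996 - 0.05*-4.7972 = -0.3598
  y_5 = -0.1212 - 0.05*-1.2123 = -0.0606
f(-0.3598, -0.0606) = 4*(-0.3598)^2 + 5*(-0.0606)^2 = 0.5362


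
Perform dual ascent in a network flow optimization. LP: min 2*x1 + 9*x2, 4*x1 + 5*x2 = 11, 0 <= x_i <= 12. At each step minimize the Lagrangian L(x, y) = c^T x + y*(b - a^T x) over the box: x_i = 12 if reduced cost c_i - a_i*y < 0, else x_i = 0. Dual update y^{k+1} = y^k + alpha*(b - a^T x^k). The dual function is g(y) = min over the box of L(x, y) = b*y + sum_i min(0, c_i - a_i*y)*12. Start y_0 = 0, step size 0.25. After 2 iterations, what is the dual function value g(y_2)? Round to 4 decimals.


Dual ascent for LP: min 2*x1 + 9*x2, 4*x1 + 5*x2 = 11, 0 <= x_i <= 12
Step 1: y^k = 0.0, reduced costs: (2.0, 9.0)
  x^k = (0.0, 0.0), subgradient = b - a^T x = 11.0
  y^{k+1} = 0.0 + 0.25*11.0 = 2.75
Step 2: y^k = 2.75, reduced costs: (-9.0, -4.75)
  x^k = (12.0, 12.0), subgradient = b - a^T x = -97.0
  y^{k+1} = 2.75 + 0.25*-97.0 = -21.5
Dual objective at y_2 = -21.5: reduced costs (88.0, 116.5), box minimizer x = (0.0, 0.0)
g(y_2) = b*y + (c1 - a1*y)*x1 + (c2 - a2*y)*x2 = 11*(-21.5) + 88.0*0.0 + 116.5*0.0 = -236.5 + 0.0 + 0.0 = -236.5


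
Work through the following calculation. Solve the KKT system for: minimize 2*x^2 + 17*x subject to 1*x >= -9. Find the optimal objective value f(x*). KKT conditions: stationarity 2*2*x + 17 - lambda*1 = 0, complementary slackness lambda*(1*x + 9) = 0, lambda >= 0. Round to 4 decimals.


Step 1: Try lambda = 0 (constraint inactive).
Stationarity: 2*2*x + 17 = 0
x* = -17/(2*2) = -4.25
Check constraint: 1*-4.25 = -4.25 >= -9 -- satisfied.
Step 2: Compute optimal value.
f(x*) = 2*(-4.25)^2 + 17*(-4.25) = -36.125


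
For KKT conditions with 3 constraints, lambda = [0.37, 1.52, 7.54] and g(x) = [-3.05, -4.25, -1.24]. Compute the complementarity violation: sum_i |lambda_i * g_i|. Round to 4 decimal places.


KKT complementary slackness check:
lambda_1 * g_1 = 0.37 * -3.05 = -1.1285
lambda_2 * g_2 = 1.52 * -4.25 = -6.46
lambda_3 * g_3 = 7.54 * -1.24 = -9.3496
Total violation = 1.1285 + 6.46 + 9.3496 = 16.9381


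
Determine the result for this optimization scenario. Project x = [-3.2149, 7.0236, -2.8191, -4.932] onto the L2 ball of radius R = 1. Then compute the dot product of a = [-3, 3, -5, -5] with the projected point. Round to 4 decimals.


Step 1: Compute ||x|| (intermediates to 6 decimals).
||x|| = sqrt((-3.2149)^2 + 7.0236^2 + (-2.8191)^2 + (-4.932)^2) = 9.588456
Step 2: Project.
Since ||x|| > R, scale = R/||x|| = 1/9.588456 = 0.104292, proj(x) = scale * x
proj(x) = [-0.335288, 0.732505, -0.29401, -0.514368]
Step 3: Dot product.
a^T * proj(x) = -3*(-0.335288) + 3*0.732505 - 5*(-0.29401) - 5*(-0.514368) = 7.2453


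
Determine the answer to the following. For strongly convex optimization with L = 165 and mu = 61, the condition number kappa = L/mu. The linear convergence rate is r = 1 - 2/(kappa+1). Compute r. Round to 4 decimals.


Step 1: Compute the condition number.
kappa = L/mu = 165/61 = 2.7049
Step 2: Compute the convergence rate.
r = 1 - 2/(kappa + 1) = 1 - 2*mu/(L + mu) = (L - mu)/(L + mu) = 104/226 = 0.4602


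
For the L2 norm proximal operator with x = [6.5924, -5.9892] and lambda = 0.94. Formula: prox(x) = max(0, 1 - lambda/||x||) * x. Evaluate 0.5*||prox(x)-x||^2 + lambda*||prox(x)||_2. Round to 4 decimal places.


Step 1: Compute ||x||.
||x|| = 8.9068
Step 2: Compute scaling factor.
scale = max(0, 1 - 0.94/8.9068) = 0.8945
Step 3: prox(x) = [5.8967, -5.3571]
||prox(x)|| = 7.9668
Step 4: Proximal objective.
0.5*||prox-x||^2 = 0.4418
lambda*||prox|| = 7.4888
Total = 7.9305


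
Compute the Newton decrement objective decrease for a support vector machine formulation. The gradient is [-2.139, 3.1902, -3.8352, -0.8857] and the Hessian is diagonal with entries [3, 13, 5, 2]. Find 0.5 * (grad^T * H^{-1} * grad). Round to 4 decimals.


Step 1: H is diagonal, so H^(-1) * g = [-0.713, 0.2454, -0.767, -0.4429].
Step 2: g^T H^(-1) g = sum_i g_i^2 / H_ii
  = (-2.139)^2/3 + (3.1902)^2/13 + (-3.8352)^2/5 + (-0.8857)^2/2
  = 1.5251 + 0.7829 + 2.9418 + 0.3922 = 5.642
Step 3: Objective decrease = 0.5 * g^T H^(-1) g = 2.821


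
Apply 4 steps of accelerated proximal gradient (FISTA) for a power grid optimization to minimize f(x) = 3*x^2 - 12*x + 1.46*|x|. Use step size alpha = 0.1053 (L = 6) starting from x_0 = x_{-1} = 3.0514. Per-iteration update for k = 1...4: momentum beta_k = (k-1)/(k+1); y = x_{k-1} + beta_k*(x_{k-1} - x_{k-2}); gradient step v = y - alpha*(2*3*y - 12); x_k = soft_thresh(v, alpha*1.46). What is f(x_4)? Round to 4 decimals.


FISTA on f(x) = 3*x^2 - 12*x + 1.46*|x|
L = 6, alpha = 0.1053
Iteration 1: beta = 0.0, y = 3.0514 + 0.0*(3.0514 - 3.0514) = 3.0514
  grad(y) = 6.3084, v = y - alpha*grad = 2.3871
  prox(v) = soft_thresh(2.3871, 0.1537) = 2.2334
Iteration 2: beta = 0.3333, y = 2.2334 + 0.3333*(2.2334 - 3.0514) = 1.9607
  grad(y) = -0.2357, v = y - alpha*grad = 1.9855
  prox(v) = soft_thresh(1.9855, 0.1537) = 1.8318
Iteration 3: beta = 0.5, y = 1.8318 + 0.5*(1.8318 - 2.2334) = 1.631
  grad(y) = -2.214, v = y - alpha*grad = 1.8641
  prox(v) = soft_thresh(1.8641, 0.1537) = 1.7104
Iteration 4: beta = 0.6, y = 1.7104 + 0.6*(1.7104 - 1.8318) = 1.6376
  grad(y) = -2.1747, v = y - alpha*grad = 1.8665
  prox(v) = soft_thresh(1.8665, 0.1537) = 1.7128
f(x_4) = 3*1.7128^2 - 12*1.7128 + 1.46*|1.7128| = -9.2519


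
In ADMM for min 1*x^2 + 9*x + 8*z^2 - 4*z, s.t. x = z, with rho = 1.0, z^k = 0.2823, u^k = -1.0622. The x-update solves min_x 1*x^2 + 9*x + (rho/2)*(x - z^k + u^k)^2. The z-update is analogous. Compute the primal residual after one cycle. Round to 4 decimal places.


ADMM iteration with rho = 1.0, z^k = 0.2823, u^k = -1.0622
Step 1: x-update.
Minimize 1*x^2 + 9*x + (1.0/2)*(x - 0.2823 - 1.0622)^2
FOC: (2*1 + 1.0)*x = -9 + 1.0*(0.2823 + 1.0622)
x^{k+1} = -2.5518
Step 2: z-update.
Minimize 8*z^2 - 4*z + (1.0/2)*(-2.5518 - z - 1.0622)^2
FOC: (2*8 + 1.0)*z = 4 + 1.0*(-2.5518 - 1.0622)
z^{k+1} = 0.0227
Step 3: u-update.
u^{k+1} = -1.0622 - 2.5518 - 0.0227 = -3.6367
Step 4: Primal residual = |-2.5518 - 0.0227| = 2.5745


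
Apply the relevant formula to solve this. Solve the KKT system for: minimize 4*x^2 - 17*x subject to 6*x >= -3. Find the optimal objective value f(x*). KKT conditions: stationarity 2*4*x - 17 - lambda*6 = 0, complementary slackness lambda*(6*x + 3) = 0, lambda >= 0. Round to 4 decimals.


Step 1: Try lambda = 0 (constraint inactive).
Stationarity: 2*4*x - 17 = 0
x* = 17/(2*4) = 2.125
Check constraint: 6*2.125 = 12.75 >= -3 -- satisfied.
Step 2: Compute optimal value.
f(x*) = 4*2.125^2 - 17*2.125 = -18.0625


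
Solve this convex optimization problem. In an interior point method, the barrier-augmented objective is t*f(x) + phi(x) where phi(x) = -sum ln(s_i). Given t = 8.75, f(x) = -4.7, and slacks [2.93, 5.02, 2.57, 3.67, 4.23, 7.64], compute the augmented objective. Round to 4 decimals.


Step 1: Compute log-barrier.
ln values: [1.075, 1.6134, 0.9439, 1.3002, 1.4422, 2.0334]
phi = -(1.075 + 1.6134 + 0.9439 + 1.3002 + 1.4422 + 2.0334) = -8.4081
Step 2: Compute augmented objective.
t*f(x) = 8.75*-4.7 = -41.125
Total = -41.125 - 8.4081 = -49.5331


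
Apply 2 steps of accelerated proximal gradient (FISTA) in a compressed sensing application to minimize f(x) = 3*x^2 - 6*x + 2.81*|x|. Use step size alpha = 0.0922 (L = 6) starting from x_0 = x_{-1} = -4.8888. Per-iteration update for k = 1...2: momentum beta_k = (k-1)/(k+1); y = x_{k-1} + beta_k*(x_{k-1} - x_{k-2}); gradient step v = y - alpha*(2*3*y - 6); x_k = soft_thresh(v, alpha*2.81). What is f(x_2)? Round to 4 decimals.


FISTA on f(x) = 3*x^2 - 6*x + 2.81*|x|
L = 6, alpha = 0.0922
Iteration 1: beta = 0.0, y = -4.8888 + 0.0*(-4.8888 + 4.8888) = -4.8888
  grad(y) = -35.3328, v = y - alpha*grad = -1.6311
  prox(v) = soft_thresh(-1.6311, 0.2591) = -1.372
Iteration 2: beta = 0.3333, y = -1.372 + 0.3333*(-1.372 + 4.8888) = -0.1998
  grad(y) = -7.1987, v = y - alpha*grad = 0.4639
  prox(v) = soft_thresh(0.4639, 0.2591) = 0.2049
f(x_2) = 3*0.2049^2 - 6*0.2049 + 2.81*|0.2049| = -0.5276


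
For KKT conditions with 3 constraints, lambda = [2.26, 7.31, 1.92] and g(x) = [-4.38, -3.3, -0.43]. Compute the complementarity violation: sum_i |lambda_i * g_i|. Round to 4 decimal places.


KKT complementary slackness check:
lambda_1 * g_1 = 2.26 * -4.38 = -9.8988
lambda_2 * g_2 = 7.31 * -3.3 = -24.123
lambda_3 * g_3 = 1.92 * -0.43 = -0.8256
Total violation = 9.8988 + 24.123 + 0.8256 = 34.8474


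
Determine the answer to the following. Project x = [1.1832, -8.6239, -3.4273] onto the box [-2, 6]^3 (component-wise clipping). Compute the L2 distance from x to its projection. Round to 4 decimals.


Project each component onto [-2, 6].
clip(1.1832) = 1.1832, clip(-8.6239) = -2.0, clip(-3.4273) = -2.0
Projection = [1.1832, -2.0, -2.0]
Squared diffs: [0.0, 43.8761, 2.0372]
Distance = sqrt(45.9133) = 6.7759


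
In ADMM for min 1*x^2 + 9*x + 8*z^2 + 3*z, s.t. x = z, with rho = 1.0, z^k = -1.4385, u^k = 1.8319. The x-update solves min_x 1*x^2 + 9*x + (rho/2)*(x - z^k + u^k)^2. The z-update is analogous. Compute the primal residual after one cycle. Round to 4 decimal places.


ADMM iteration with rho = 1.0, z^k = -1.4385, u^k = 1.8319
Step 1: x-update.
Minimize 1*x^2 + 9*x + (1.0/2)*(x + 1.4385 + 1.8319)^2
FOC: (2*1 + 1.0)*x = -9 + 1.0*(-1.4385 - 1.8319)
x^{k+1} = -4.0901
Step 2: z-update.
Minimize 8*z^2 + 3*z + (1.0/2)*(-4.0901 - z + 1.8319)^2
FOC: (2*8 + 1.0)*z = -3 + 1.0*(-4.0901 + 1.8319)
z^{k+1} = -0.3093
Step 3: u-update.
u^{k+1} = 1.8319 - 4.0901 + 0.3093 = -1.9489
Step 4: Primal residual = |-4.0901 + 0.3093| = 3.7808


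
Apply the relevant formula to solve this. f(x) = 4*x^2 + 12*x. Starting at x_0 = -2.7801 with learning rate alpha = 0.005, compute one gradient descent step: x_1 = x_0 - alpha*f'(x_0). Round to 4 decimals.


We compute the gradient at x_0 and apply the update.
f'(x) = 8*x + 12
f'(-2.7801) = 8*-2.7801 + 12 = -10.2408
x_1 = -2.7801 - 0.005*-10.2408 = -2.7289


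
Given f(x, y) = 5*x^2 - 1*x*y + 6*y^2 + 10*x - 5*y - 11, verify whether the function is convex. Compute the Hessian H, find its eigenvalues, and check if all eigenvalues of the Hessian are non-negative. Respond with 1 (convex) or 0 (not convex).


The Hessian of f(x,y) = 5*x^2 - 1*x*y + 6*y^2 + 10*x - 5*y - 11 is:
H = [[10, -1], [-1, 12]]
Trace = 10 + 12 = 22
Determinant = 10*12 - (-1)^2 = 119
Discriminant = (22)^2 - 4*119 = 8.0
Eigenvalues: lambda_1 = 9.5858, lambda_2 = 12.4142
The function is convex.

1


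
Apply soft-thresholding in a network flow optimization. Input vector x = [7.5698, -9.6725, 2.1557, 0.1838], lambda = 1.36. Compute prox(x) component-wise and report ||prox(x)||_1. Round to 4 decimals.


Soft-thresholding with lambda = 1.36:
prox(7.5698) = sign(7.5698)*max(|7.5698| - 1.36, 0) = 6.2098
prox(-9.6725) = sign(-9.6725)*max(|-9.6725| - 1.36, 0) = -8.3125
prox(2.1557) = sign(2.1557)*max(|2.1557| - 1.36, 0) = 0.7957
prox(0.1838) = sign(0.1838)*max(|0.1838| - 1.36, 0) = 0.0
prox(x) = [6.2098, -8.3125, 0.7957, 0.0]
||prox(x)||_1 = 6.2098 + 8.3125 + 0.7957 + 0.0 = 15.318


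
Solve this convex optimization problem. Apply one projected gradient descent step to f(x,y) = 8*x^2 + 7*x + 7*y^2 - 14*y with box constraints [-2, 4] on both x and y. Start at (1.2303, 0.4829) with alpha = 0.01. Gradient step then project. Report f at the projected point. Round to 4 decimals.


Step 1: Compute gradient at (1.2303, 0.4829).
grad_x = 2*8*1.2303 + 7 = 26.6848
grad_y = 2*7*0.4829 - 14 = -7.2394
Step 2: Gradient step.
x_raw = 1.2303 - 0.01*26.6848 = 0.9635
y_raw = 0.4829 - 0.01*-7.2394 = 0.5553
Step 3: Project onto [-2, 4].
x_proj = clip(0.9635) = 0.9635
y_proj = clip(0.5553) = 0.5553
Step 4: Evaluate f.
f(0.9635, 0.5553) = 8.5544


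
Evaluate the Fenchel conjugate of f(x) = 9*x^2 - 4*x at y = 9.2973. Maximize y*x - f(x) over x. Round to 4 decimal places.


f*(y) = sup_x {y*x - a*x^2 - b*x} = sup_x {(y-b)*x - a*x^2}
FOC: (y - b) - 2a*x = 0 => x* = (y - b)/(2a)
x* = (9.2973 + 4)/(2*9) = 0.7387
f*(9.2973) = (y-b)^2/(4a) = (9.2973 + 4)^2/(4*9)
= 176.8182/36 = 4.9116


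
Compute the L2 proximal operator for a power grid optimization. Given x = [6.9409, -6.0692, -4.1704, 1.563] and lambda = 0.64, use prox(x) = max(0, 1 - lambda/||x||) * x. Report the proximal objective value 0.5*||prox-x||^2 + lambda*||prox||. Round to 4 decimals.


Step 1: Compute ||x||.
||x|| = 10.2395
Step 2: Compute scaling factor.
scale = max(0, 1 - 0.64/10.2395) = 0.9375
Step 3: prox(x) = [6.5071, -5.6899, -3.9097, 1.4653]
||prox(x)|| = 9.5995
Step 4: Proximal objective.
0.5*||prox-x||^2 = 0.2048
lambda*||prox|| = 6.1437
Total = 6.3485


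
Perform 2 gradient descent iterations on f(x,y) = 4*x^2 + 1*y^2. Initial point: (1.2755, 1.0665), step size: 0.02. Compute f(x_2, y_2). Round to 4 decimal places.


Gradient descent on f(x,y) = 4*x^2 + 1*y^2.
Starting point: (1.2755, 1.0665), alpha = 0.02
Step 1: grad_x = 2*4*1.2755 = 10.204, grad_y = 2*1*1.0665 = 2.133
  x_1 = 1.2755 - 0.02*10.204 = 1.0714
  y_1 = 1.0665 - 0.02*2.133 = 1.0238
Step 2: grad_x = 2*4*1.0714 = 8.5714, grad_y = 2*1*1.0238 = 2.0477
  x_2 = 1.0714 - 0.02*8.5714 = 0.9
  y_2 = 1.0238 - 0.02*2.0477 = 0.9829
f(0.9, 0.9829) = 4*0.9^2 + 1*0.9829^2 = 4.206


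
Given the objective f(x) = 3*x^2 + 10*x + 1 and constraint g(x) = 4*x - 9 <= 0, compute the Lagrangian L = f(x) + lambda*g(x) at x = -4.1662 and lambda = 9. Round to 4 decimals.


Step 1: Evaluate f(x).
f(-4.1662) = 3*(-4.1662)^2 + 10*(-4.1662) + 1 = 11.4097
Step 2: Evaluate g(x).
g(-4.1662) = 4*-4.1662 - 9 = -25.6648
Step 3: Compute Lagrangian.
L = 11.4097 + 9*-25.6648 = -219.5735


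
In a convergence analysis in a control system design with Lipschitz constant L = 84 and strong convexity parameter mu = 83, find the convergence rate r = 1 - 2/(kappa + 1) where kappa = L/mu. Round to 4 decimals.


Step 1: Compute the condition number.
kappa = L/mu = 84/83 = 1.012
Step 2: Compute the convergence rate.
r = 1 - 2/(kappa + 1) = 1 - 2*mu/(L + mu) = (L - mu)/(L + mu) = 1/167 = 0.006


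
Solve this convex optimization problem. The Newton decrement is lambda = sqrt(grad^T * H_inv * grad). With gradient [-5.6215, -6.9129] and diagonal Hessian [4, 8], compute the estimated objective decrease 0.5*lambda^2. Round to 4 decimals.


Step 1: H is diagonal, so H^(-1) * g = [-1.4054, -0.8641].
Step 2: g^T H^(-1) g = sum_i g_i^2 / H_ii
  = (-5.6215)^2/4 + (-6.9129)^2/8
  = 7.9003 + 5.9735 = 13.8738
Step 3: Objective decrease = 0.5 * g^T H^(-1) g = 6.9369


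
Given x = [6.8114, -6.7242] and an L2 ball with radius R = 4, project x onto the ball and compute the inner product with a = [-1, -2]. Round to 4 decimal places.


Step 1: Compute ||x|| (intermediates to 6 decimals).
||x|| = sqrt(6.8114^2 + (-6.7242)^2) = 9.571313
Step 2: Project.
Since ||x|| > R, scale = R/||x|| = 4/9.571313 = 0.417915, proj(x) = scale * x
proj(x) = [2.846586, -2.810144]
Step 3: Dot product.
a^T * proj(x) = -1*2.846586 - 2*(-2.810144) = 2.7737


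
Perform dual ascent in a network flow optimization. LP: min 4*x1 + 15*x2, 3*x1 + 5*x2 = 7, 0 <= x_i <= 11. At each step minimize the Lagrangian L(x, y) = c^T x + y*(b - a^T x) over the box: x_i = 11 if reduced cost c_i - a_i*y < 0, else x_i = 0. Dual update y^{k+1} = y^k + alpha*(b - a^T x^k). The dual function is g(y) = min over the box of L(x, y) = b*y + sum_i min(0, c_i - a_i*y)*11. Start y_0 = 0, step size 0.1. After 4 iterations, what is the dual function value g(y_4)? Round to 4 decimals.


Dual ascent for LP: min 4*x1 + 15*x2, 3*x1 + 5*x2 = 7, 0 <= x_i <= 11
Step 1: y^k = 0.0, reduced costs: (4.0, 15.0)
  x^k = (0.0, 0.0), subgradient = b - a^T x = 7.0
  y^{k+1} = 0.0 + 0.1*7.0 = 0.7
Step 2: y^k = 0.7, reduced costs: (1.9, 11.5)
  x^k = (0.0, 0.0), subgradient = b - a^T x = 7.0
  y^{k+1} = 0.7 + 0.1*7.0 = 1.4
Step 3: y^k = 1.4, reduced costs: (-0.2, 8.0)
  x^k = (11.0, 0.0), subgradient = b - a^T x = -26.0
  y^{k+1} = 1.4 + 0.1*-26.0 = -1.2
Step 4: y^k = -1.2, reduced costs: (7.6, 21.0)
  x^k = (0.0, 0.0), subgradient = b - a^T x = 7.0
  y^{k+1} = -1.2 + 0.1*7.0 = -0.5
Dual objective at y_4 = -0.5: reduced costs (5.5, 17.5), box minimizer x = (0.0, 0.0)
g(y_4) = b*y + (c1 - a1*y)*x1 + (c2 - a2*y)*x2 = 7*(-0.5) + 5.5*0.0 + 17.5*0.0 = -3.5 + 0.0 + 0.0 = -3.5


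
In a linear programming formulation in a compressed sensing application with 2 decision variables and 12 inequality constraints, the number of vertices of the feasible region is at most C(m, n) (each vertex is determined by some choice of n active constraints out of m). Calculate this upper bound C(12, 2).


Each vertex corresponds to some choice of n active constraints out of m, so the number of vertices is at most C(m, n) = m! / (n!(m-n)!).
m = 12, n = 2
Numerator: 12 * 11
Denominator: 2! = 2
C(12, 2) = 66


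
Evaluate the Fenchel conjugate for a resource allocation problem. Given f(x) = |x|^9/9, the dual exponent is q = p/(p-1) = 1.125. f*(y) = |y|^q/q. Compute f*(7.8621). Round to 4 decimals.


The conjugate exponent q satisfies 1/p + 1/q = 1.
p = 9, so q = 9/(9 - 1) = 1.125
|y|^q = 7.8621^1.125 = 10.1737
f*(7.8621) = 10.1737 / 1.125 = 9.0433


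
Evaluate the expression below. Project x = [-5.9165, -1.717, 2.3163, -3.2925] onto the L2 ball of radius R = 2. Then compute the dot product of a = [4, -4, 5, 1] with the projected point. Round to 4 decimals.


Step 1: Compute ||x|| (intermediates to 6 decimals).
||x|| = sqrt((-5.9165)^2 + (-1.717)^2 + 2.3163^2 + (-3.2925)^2) = 7.359271
Step 2: Project.
Since ||x|| > R, scale = R/||x|| = 2/7.359271 = 0.271766, proj(x) = scale * x
proj(x) = [-1.607904, -0.466622, 0.629492, -0.89479]
Step 3: Dot product.
a^T * proj(x) = 4*(-1.607904) - 4*(-0.466622) + 5*0.629492 + 1*(-0.89479) = -2.3125


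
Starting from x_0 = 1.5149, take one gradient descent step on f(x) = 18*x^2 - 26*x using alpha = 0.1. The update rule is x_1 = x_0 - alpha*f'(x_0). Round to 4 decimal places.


We compute the gradient at x_0 and apply the update.
f'(x) = 36*x - 26
f'(1.5149) = 36*1.5149 - 26 = 28.5364
x_1 = 1.5149 - 0.1*28.5364 = -1.3387


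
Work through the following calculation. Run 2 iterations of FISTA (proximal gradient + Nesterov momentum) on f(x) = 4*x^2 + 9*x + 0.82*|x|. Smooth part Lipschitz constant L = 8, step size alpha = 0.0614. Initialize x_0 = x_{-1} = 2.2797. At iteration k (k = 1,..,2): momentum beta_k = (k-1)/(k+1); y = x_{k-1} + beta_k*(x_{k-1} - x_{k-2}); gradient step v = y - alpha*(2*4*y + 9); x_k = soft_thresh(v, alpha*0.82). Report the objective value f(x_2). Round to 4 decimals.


FISTA on f(x) = 4*x^2 + 9*x + 0.82*|x|
L = 8, alpha = 0.0614
Iteration 1: beta = 0.0, y = 2.2797 + 0.0*(2.2797 - 2.2797) = 2.2797
  grad(y) = 27.2376, v = y - alpha*grad = 0.6073
  prox(v) = soft_thresh(0.6073, 0.0503) = 0.557
Iteration 2: beta = 0.3333, y = 0.557 + 0.3333*(0.557 - 2.2797) = -0.0173
  grad(y) = 8.8617, v = y - alpha*grad = -0.5614
  prox(v) = soft_thresh(-0.5614, 0.0503) = -0.511
f(x_2) = 4*(-0.511)^2 + 9*(-0.511) + 0.82*|-0.511| = -3.1357


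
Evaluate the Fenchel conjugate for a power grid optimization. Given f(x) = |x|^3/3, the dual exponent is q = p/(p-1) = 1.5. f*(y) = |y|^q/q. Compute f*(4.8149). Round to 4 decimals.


The conjugate exponent q satisfies 1/p + 1/q = 1.
p = 3, so q = 3/(3 - 1) = 1.5
|y|^q = 4.8149^1.5 = 10.5653
f*(4.8149) = 10.5653 / 1.5 = 7.0435


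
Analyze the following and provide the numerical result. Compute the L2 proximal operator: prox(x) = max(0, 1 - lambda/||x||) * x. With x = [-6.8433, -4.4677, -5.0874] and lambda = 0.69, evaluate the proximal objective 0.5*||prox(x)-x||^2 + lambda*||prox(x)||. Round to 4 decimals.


Step 1: Compute ||x||.
||x|| = 9.6267
Step 2: Compute scaling factor.
scale = max(0, 1 - 0.69/9.6267) = 0.9283
Step 3: prox(x) = [-6.3528, -4.1475, -4.7228]
||prox(x)|| = 8.9367
Step 4: Proximal objective.
0.5*||prox-x||^2 = 0.2381
lambda*||prox|| = 6.1663
Total = 6.4044


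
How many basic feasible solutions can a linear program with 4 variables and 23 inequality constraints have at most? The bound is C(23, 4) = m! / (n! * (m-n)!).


Each vertex corresponds to some choice of n active constraints out of m, so the number of vertices is at most C(m, n) = m! / (n!(m-n)!).
m = 23, n = 4
Numerator: 23 * 22 * 21 * 20
Denominator: 4! = 24
C(23, 4) = 8855


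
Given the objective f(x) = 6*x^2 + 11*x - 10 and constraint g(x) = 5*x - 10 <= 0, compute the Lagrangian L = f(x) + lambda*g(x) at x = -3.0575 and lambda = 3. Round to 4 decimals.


Step 1: Evaluate f(x).
f(-3.0575) = 6*(-3.0575)^2 + 11*(-3.0575) - 10 = 12.4573
Step 2: Evaluate g(x).
g(-3.0575) = 5*-3.0575 - 10 = -25.2875
Step 3: Compute Lagrangian.
L = 12.4573 + 3*-25.2875 = -63.4052


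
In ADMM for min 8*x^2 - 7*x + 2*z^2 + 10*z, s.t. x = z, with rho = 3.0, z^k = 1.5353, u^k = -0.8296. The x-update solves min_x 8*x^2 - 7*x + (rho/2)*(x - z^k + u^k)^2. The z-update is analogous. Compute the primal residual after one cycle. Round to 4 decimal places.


ADMM iteration with rho = 3.0, z^k = 1.5353, u^k = -0.8296
Step 1: x-update.
Minimize 8*x^2 - 7*x + (3.0/2)*(x - 1.5353 - 0.8296)^2
FOC: (2*8 + 3.0)*x = 7 + 3.0*(1.5353 + 0.8296)
x^{k+1} = 0.7418
Step 2: z-update.
Minimize 2*z^2 + 10*z + (3.0/2)*(0.7418 - z - 0.8296)^2
FOC: (2*2 + 3.0)*z = -10 + 3.0*(0.7418 - 0.8296)
z^{k+1} = -1.4662
Step 3: u-update.
u^{k+1} = -0.8296 + 0.7418 + 1.4662 = 1.3784
Step 4: Primal residual = |0.7418 + 1.4662| = 2.208


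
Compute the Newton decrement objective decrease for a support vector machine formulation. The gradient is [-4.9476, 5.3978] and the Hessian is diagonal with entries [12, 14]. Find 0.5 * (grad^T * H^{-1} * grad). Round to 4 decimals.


Step 1: H is diagonal, so H^(-1) * g = [-0.4123, 0.3856].
Step 2: g^T H^(-1) g = sum_i g_i^2 / H_ii
  = (-4.9476)^2/12 + (5.3978)^2/14
  = 2.0399 + 2.0812 = 4.1211
Step 3: Objective decrease = 0.5 * g^T H^(-1) g = 2.0605


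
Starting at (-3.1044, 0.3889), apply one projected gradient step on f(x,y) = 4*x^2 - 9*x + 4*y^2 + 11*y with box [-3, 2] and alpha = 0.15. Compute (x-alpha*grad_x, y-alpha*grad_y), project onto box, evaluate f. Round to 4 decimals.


Step 1: Compute gradient at (-3.1044, 0.3889).
grad_x = 2*4*-3.1044 - 9 = -33.8352
grad_y = 2*4*0.3889 + 11 = 14.1112
Step 2: Gradient step.
x_raw = -3.1044 - 0.15*-33.8352 = 1.9709
y_raw = 0.3889 - 0.15*14.1112 = -1.7278
Step 3: Project onto [-3, 2].
x_proj = clip(1.9709) = 1.9709
y_proj = clip(-1.7278) = -1.7278
Step 4: Evaluate f.
f(1.9709, -1.7278) = -9.2651


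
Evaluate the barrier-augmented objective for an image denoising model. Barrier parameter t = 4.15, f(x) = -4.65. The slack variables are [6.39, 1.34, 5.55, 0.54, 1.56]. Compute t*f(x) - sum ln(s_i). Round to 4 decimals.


Step 1: Compute log-barrier.
ln values: [1.8547, 0.2927, 1.7138, -0.6162, 0.4447]
phi = -(1.8547 + 0.2927 + 1.7138 - 0.6162 + 0.4447) = -3.6897
Step 2: Compute augmented objective.
t*f(x) = 4.15*-4.65 = -19.2975
Total = -19.2975 - 3.6897 = -22.9872


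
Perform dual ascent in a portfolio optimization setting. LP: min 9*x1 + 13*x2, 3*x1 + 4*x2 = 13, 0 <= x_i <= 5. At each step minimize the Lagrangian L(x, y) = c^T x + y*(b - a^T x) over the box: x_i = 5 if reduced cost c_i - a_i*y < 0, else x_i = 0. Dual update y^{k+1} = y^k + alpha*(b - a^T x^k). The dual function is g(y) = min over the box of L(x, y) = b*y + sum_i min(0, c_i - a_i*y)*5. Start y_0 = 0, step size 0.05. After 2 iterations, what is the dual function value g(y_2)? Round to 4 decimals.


Dual ascent for LP: min 9*x1 + 13*x2, 3*x1 + 4*x2 = 13, 0 <= x_i <= 5
Step 1: y^k = 0.0, reduced costs: (9.0, 13.0)
  x^k = (0.0, 0.0), subgradient = b - a^T x = 13.0
  y^{k+1} = 0.0 + 0.05*13.0 = 0.65
Step 2: y^k = 0.65, reduced costs: (7.05, 10.4)
  x^k = (0.0, 0.0), subgradient = b - a^T x = 13.0
  y^{k+1} = 0.65 + 0.05*13.0 = 1.3
Dual objective at y_2 = 1.3: reduced costs (5.1, 7.8), box minimizer x = (0.0, 0.0)
g(y_2) = b*y + (c1 - a1*y)*x1 + (c2 - a2*y)*x2 = 13*1.3 + 5.1*0.0 + 7.8*0.0 = 16.9 + 0.0 + 0.0 = 16.9


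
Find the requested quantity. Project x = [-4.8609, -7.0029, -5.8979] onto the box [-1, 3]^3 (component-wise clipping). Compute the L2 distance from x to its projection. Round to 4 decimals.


Project each component onto [-1, 3].
clip(-4.8609) = -1.0, clip(-7.0029) = -1.0, clip(-5.8979) = -1.0
Projection = [-1.0, -1.0, -1.0]
Squared diffs: [14.9065, 36.0348, 23.9894]
Distance = sqrt(74.9307) = 8.6563


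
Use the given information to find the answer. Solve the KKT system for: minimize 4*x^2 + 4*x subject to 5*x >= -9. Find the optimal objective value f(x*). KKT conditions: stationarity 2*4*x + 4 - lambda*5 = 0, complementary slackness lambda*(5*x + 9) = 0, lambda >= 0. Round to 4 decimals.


Step 1: Try lambda = 0 (constraint inactive).
Stationarity: 2*4*x + 4 = 0
x* = -4/(2*4) = -0.5
Check constraint: 5*-0.5 = -2.5 >= -9 -- satisfied.
Step 2: Compute optimal value.
f(x*) = 4*(-0.5)^2 + 4*(-0.5) = -1.0


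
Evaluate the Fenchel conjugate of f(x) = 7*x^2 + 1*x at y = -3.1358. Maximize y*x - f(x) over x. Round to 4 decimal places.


f*(y) = sup_x {y*x - a*x^2 - b*x} = sup_x {(y-b)*x - a*x^2}
FOC: (y - b) - 2a*x = 0 => x* = (y - b)/(2a)
x* = (-3.1358 - 1)/(2*7) = -0.2954
f*(-3.1358) = (y-b)^2/(4a) = (-3.1358 - 1)^2/(4*7)
= 17.1048/28 = 0.6109


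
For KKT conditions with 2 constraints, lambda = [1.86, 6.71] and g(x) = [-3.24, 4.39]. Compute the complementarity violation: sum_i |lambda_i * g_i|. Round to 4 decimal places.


KKT complementary slackness check:
lambda_1 * g_1 = 1.86 * -3.24 = -6.0264
lambda_2 * g_2 = 6.71 * 4.39 = 29.4569
Total violation = 6.0264 + 29.4569 = 35.4833


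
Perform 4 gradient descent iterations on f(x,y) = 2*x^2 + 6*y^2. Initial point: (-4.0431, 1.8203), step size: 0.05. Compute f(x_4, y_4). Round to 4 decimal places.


Gradient descent on f(x,y) = 2*x^2 + 6*y^2.
Starting point: (-4.0431, 1.8203), alpha = 0.05
Step 1: grad_x = 2*2*-4.0431 = -16.1724, grad_y = 2*6*1.8203 = 21.8436
  x_1 = -4.0431 - 0.05*-16.1724 = -3.2345
  y_1 = 1.8203 - 0.05*21.8436 = 0.7281
Step 2: grad_x = 2*2*-3.2345 = -12.9379, grad_y = 2*6*0.7281 = 8.7374
  x_2 = -3.2345 - 0.05*-12.9379 = -2.5876
  y_2 = 0.7281 - 0.05*8.7374 = 0.2912
Step 3: grad_x = 2*2*-2.5876 = -10.3503, grad_y = 2*6*0.2912 = 3.495
  x_3 = -2.5876 - 0.05*-10.3503 = -2.0701
  y_3 = 0.2912 - 0.05*3.495 = 0.1165
Step 4: grad_x = 2*2*-2.0701 = -8.2803, grad_y = 2*6*0.1165 = 1.398
  x_4 = -2.0701 - 0.05*-8.2803 = -1.6561
  y_4 = 0.1165 - 0.05*1.398 = 0.0466
f(-1.6561, 0.0466) = 2*(-1.6561)^2 + 6*0.0466^2 = 5.4981


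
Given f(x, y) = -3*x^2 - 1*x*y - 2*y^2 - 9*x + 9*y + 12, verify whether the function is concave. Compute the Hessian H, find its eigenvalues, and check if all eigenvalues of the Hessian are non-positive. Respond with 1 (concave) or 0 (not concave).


The Hessian of f(x,y) = -3*x^2 - 1*x*y - 2*y^2 - 9*x + 9*y + 12 is:
H = [[-6, -1], [-1, -4]]
Trace = -6 - 4 = -10
Determinant = -6*-4 - (-1)^2 = 23
Discriminant = (-10)^2 - 4*23 = 8.0
Eigenvalues: lambda_1 = -6.4142, lambda_2 = -3.5858
The function is concave.

1


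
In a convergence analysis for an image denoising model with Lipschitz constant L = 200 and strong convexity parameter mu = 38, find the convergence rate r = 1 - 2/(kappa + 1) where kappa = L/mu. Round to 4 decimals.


Step 1: Compute the condition number.
kappa = L/mu = 200/38 = 5.2632
Step 2: Compute the convergence rate.
r = 1 - 2/(kappa + 1) = 1 - 2*mu/(L + mu) = (L - mu)/(L + mu) = 162/238 = 0.6807


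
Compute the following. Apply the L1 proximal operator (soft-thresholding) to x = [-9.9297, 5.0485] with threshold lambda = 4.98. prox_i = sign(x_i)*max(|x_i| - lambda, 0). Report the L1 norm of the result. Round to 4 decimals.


Soft-thresholding with lambda = 4.98:
prox(-9.9297) = sign(-9.9297)*max(|-9.9297| - 4.98, 0) = -4.9497
prox(5.0485) = sign(5.0485)*max(|5.0485| - 4.98, 0) = 0.0685
prox(x) = [-4.9497, 0.0685]
||prox(x)||_1 = 4.9497 + 0.0685 = 5.0182


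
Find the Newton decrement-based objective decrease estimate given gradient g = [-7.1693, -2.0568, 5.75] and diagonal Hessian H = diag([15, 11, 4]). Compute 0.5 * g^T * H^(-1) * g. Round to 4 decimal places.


Step 1: H is diagonal, so H^(-1) * g = [-0.478, -0.187, 1.4375].
Step 2: g^T H^(-1) g = sum_i g_i^2 / H_ii
  = (-7.1693)^2/15 + (-2.0568)^2/11 + (5.75)^2/4
  = 3.4266 + 0.3846 + 8.2656 = 12.0768
Step 3: Objective decrease = 0.5 * g^T H^(-1) g = 6.0384


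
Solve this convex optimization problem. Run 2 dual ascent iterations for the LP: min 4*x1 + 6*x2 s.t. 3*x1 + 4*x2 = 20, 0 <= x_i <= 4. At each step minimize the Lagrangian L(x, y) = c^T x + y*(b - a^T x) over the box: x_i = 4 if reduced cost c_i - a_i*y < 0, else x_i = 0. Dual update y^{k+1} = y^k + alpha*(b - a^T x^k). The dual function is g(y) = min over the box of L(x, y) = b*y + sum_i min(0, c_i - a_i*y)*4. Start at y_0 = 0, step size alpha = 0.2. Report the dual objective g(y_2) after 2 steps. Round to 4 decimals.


Dual ascent for LP: min 4*x1 + 6*x2, 3*x1 + 4*x2 = 20, 0 <= x_i <= 4
Step 1: y^k = 0.0, reduced costs: (4.0, 6.0)
  x^k = (0.0, 0.0), subgradient = b - a^T x = 20.0
  y^{k+1} = 0.0 + 0.2*20.0 = 4.0
Step 2: y^k = 4.0, reduced costs: (-8.0, -10.0)
  x^k = (4.0, 4.0), subgradient = b - a^T x = -8.0
  y^{k+1} = 4.0 + 0.2*-8.0 = 2.4
Dual objective at y_2 = 2.4: reduced costs (-3.2, -3.6), box minimizer x = (4.0, 4.0)
g(y_2) = b*y + (c1 - a1*y)*x1 + (c2 - a2*y)*x2 = 20*2.4 + (-3.2)*4.0 + (-3.6)*4.0 = 48.0 - 12.8 - 14.4 = 20.8


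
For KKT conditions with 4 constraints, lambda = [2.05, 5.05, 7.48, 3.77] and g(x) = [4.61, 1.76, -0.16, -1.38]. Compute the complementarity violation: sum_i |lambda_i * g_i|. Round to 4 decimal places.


KKT complementary slackness check:
lambda_1 * g_1 = 2.05 * 4.61 = 9.4505
lambda_2 * g_2 = 5.05 * 1.76 = 8.888
lambda_3 * g_3 = 7.48 * -0.16 = -1.1968
lambda_4 * g_4 = 3.77 * -1.38 = -5.2026
Total violation = 9.4505 + 8.888 + 1.1968 + 5.2026 = 24.7379


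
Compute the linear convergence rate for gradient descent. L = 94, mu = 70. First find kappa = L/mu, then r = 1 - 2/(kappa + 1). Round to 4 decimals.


Step 1: Compute the condition number.
kappa = L/mu = 94/70 = 1.3429
Step 2: Compute the convergence rate.
r = 1 - 2/(kappa + 1) = 1 - 2*mu/(L + mu) = (L - mu)/(L + mu) = 24/164 = 0.1463


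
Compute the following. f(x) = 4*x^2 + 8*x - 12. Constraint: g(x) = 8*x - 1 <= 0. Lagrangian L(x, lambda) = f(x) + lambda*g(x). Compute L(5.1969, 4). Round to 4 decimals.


Step 1: Evaluate f(x).
f(5.1969) = 4*5.1969^2 + 8*5.1969 - 12 = 137.6063
Step 2: Evaluate g(x).
g(5.1969) = 8*5.1969 - 1 = 40.5752
Step 3: Compute Lagrangian.
L = 137.6063 + 4*40.5752 = 299.9071


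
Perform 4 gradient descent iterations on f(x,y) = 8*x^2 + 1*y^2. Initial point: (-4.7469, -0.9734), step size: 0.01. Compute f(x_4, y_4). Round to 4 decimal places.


Gradient descent on f(x,y) = 8*x^2 + 1*y^2.
Starting point: (-4.7469, -0.9734), alpha = 0.01
Step 1: grad_x = 2*8*-4.7469 = -75.9504, grad_y = 2*1*-0.9734 = -1.9468
  x_1 = -4.7469 - 0.01*-75.9504 = -3.9874
  y_1 = -0.9734 - 0.01*-1.9468 = -0.9539
Step 2: grad_x = 2*8*-3.9874 = -63.7983, grad_y = 2*1*-0.9539 = -1.9079
  x_2 = -3.9874 - 0.01*-63.7983 = -3.3494
  y_2 = -0.9539 - 0.01*-1.9079 = -0.9349
Step 3: grad_x = 2*8*-3.3494 = -53.5906, grad_y = 2*1*-0.9349 = -1.8697
  x_3 = -3.3494 - 0.01*-53.5906 = -2.8135
  y_3 = -0.9349 - 0.01*-1.8697 = -0.9162
Step 4: grad_x = 2*8*-2.8135 = -45.0161, grad_y = 2*1*-0.9162 = -1.8323
  x_4 = -2.8135 - 0.01*-45.0161 = -2.3633
  y_4 = -0.9162 - 0.01*-1.8323 = -0.8978
f(-2.3633, -0.8978) = 8*(-2.3633)^2 + 1*(-0.8978)^2 = 45.4893


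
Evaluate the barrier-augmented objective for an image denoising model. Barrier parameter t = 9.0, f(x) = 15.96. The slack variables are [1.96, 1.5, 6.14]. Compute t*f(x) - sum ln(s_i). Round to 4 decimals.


Step 1: Compute log-barrier.
ln values: [0.6729, 0.4055, 1.8148]
phi = -(0.6729 + 0.4055 + 1.8148) = -2.8932
Step 2: Compute augmented objective.
t*f(x) = 9.0*15.96 = 143.64
Total = 143.64 - 2.8932 = 140.7468


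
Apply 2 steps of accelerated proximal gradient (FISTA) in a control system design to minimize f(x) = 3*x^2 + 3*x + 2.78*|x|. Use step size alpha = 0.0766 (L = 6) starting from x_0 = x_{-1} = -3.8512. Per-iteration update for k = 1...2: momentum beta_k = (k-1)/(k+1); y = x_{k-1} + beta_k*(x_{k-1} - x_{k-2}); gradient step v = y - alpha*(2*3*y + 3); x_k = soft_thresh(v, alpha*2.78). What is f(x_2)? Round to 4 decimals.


FISTA on f(x) = 3*x^2 + 3*x + 2.78*|x|
L = 6, alpha = 0.0766
Iteration 1: beta = 0.0, y = -3.8512 + 0.0*(-3.8512 + 3.8512) = -3.8512
  grad(y) = -20.1072, v = y - alpha*grad = -2.311
  prox(v) = soft_thresh(-2.311, 0.2129) = -2.098
Iteration 2: beta = 0.3333, y = -2.098 + 0.3333*(-2.098 + 3.8512) = -1.5137
  grad(y) = -6.0819, v = y - alpha*grad = -1.0478
  prox(v) = soft_thresh(-1.0478, 0.2129) = -0.8348
f(x_2) = 3*(-0.8348)^2 + 3*(-0.8348) + 2.78*|-0.8348| = 1.9072


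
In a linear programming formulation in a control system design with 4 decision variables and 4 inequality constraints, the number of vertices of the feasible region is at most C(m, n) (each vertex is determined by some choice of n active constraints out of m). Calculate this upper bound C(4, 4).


Each vertex corresponds to some choice of n active constraints out of m, so the number of vertices is at most C(m, n) = m! / (n!(m-n)!).
m = 4, n = 4
Numerator: 4 * 3 * 2 * 1
Denominator: 4! = 24
C(4, 4) = 1


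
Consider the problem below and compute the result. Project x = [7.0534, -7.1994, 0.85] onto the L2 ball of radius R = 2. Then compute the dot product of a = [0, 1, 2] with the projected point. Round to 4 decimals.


Step 1: Compute ||x|| (intermediates to 6 decimals).
||x|| = sqrt(7.0534^2 + (-7.1994)^2 + 0.85^2) = 10.114559
Step 2: Project.
Since ||x|| > R, scale = R/||x|| = 2/10.114559 = 0.197735, proj(x) = scale * x
proj(x) = [1.394704, -1.423573, 0.168075]
Step 3: Dot product.
a^T * proj(x) = 0*1.394704 + 1*(-1.423573) + 2*0.168075 = -1.0874


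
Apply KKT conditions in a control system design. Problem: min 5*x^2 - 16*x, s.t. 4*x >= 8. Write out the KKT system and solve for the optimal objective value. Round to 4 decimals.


Step 1: Try lambda = 0 (constraint inactive).
x_unc = 16/(2*5) = 1.6
Check: 4*1.6 = 6.4 < 8 -- violated!
Step 2: Constraint must be active: 4*x = 8
x* = 8/4 = 2.0
lambda = (2*5*2.0 - 16)/4 = 1.0
Step 3: Compute optimal value.
f(x*) = 5*2.0^2 - 16*2.0 = -12.0
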